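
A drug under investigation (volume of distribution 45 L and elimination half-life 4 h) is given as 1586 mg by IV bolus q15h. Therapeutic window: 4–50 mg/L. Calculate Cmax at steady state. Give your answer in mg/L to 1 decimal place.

Over one 15-h interval, 15/4 ≈ 3.75 half-lives elapse, leaving f ≈ 0.0743 of each dose.
Accumulation ratio R = 1/(1 − f) ≈ 1/0.9257 ≈ 1.0803.
Each bolus raises the concentration by D/Vd = 1586/45 ≈ 35.244 mg/L.
Cmax,ss = C₀/(1 − f) ≈ 35.244/0.9257 ≈ 38.073 mg/L.
Peak 38.1 mg/L vs MTC 50 mg/L: below toxic threshold.

38.1 mg/L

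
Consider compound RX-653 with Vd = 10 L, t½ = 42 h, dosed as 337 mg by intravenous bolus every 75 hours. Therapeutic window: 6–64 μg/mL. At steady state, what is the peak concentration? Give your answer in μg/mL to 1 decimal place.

Over one 75-h interval, 75/42 ≈ 1.7857 half-lives elapse, leaving f ≈ 0.2900 of each dose.
Accumulation ratio R = 1/(1 − f) ≈ 1/0.7100 ≈ 1.4085.
Single-dose peak C₀ = D/Vd = 337/10 ≈ 33.700 μg/mL.
Cmax,ss = C₀/(1 − f) ≈ 33.700/0.7100 ≈ 47.465 μg/mL.
Peak 47.5 μg/mL vs MTC 64 μg/mL: below toxic threshold.

47.5 μg/mL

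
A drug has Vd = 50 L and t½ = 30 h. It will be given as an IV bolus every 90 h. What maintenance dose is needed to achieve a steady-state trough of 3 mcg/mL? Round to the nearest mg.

1050 mg

τ/t½ = 90/30 ≈ 3, so f = (1/2)^(90/30) ≈ 0.125000.
Cmin,ss = (D/Vd)·f/(1−f), so D = Cmin,ss·Vd·(1−f)/f.
D = 3 × 50 × (1−f)/f ≈ 3 × 50 × 7.00000 ≈ 1050.00 mg.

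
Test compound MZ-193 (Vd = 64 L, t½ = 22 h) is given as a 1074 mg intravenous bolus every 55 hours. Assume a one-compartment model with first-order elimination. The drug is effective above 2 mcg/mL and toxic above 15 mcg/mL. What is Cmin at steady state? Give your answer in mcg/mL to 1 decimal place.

3.6 mcg/mL

k = ln2/t½ = ln2/22 ≈ 0.031507 h⁻¹; fraction remaining f = e^(−kτ) = e^(−0.031507×55) ≈ 0.1768.
Accumulation ratio R = 1/(1 − f) ≈ 1/0.8232 ≈ 1.2148.
Each bolus raises the concentration by D/Vd = 1074/64 ≈ 16.781 mcg/mL.
Cmax,ss = C₀/(1 − f) ≈ 16.781/0.8232 ≈ 20.385 mcg/mL.
Steady-state trough Cmin,ss = Cmax,ss·f ≈ 20.385 × 0.1768 ≈ 3.604 mcg/mL.
Trough 3.6 mcg/mL vs MEC 2 mcg/mL: adequate.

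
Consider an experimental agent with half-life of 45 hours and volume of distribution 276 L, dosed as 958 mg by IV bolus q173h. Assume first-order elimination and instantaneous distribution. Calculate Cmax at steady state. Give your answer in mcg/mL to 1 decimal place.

τ/t½ = 173/45 ≈ 3.8444, so fraction remaining f = (1/2)^(173/45) ≈ 0.0696.
Accumulation ratio R = 1/(1 − f) ≈ 1/0.9304 ≈ 1.0748.
Each bolus raises the concentration by D/Vd = 958/276 ≈ 3.471 mcg/mL.
Steady-state peak Cmax,ss = C₀·R ≈ 3.471 × 1.0748 ≈ 3.731 mcg/mL.

3.7 mcg/mL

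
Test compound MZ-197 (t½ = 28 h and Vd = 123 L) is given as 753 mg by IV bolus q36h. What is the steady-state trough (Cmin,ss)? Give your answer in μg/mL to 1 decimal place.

4.3 μg/mL

Over one 36-h interval, 36/28 ≈ 1.2857 half-lives elapse, leaving f ≈ 0.4102 of each dose.
At steady state, accumulation factor R = 1/(1 − e^(−kτ)) ≈ 1.6955.
Single-dose peak C₀ = D/Vd = 753/123 ≈ 6.122 μg/mL.
Steady-state peak Cmax,ss = C₀·R ≈ 6.122 × 1.6955 ≈ 10.380 μg/mL.
One interval later, Cmin,ss = Cmax,ss·e^(−kτ) ≈ 10.380 × 0.4102 ≈ 4.258 μg/mL.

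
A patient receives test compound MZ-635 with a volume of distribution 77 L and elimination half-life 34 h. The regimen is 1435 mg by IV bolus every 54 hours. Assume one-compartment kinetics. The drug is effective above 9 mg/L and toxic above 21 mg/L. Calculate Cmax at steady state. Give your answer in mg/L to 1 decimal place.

27.9 mg/L

k = ln2/t½ = ln2/34 ≈ 0.020387 h⁻¹; fraction remaining f = e^(−kτ) = e^(−0.020387×54) ≈ 0.3326.
At steady state, accumulation factor R = 1/(1 − e^(−kτ)) ≈ 1.4984.
Single-dose peak C₀ = D/Vd = 1435/77 ≈ 18.636 mg/L.
Steady-state peak Cmax,ss = C₀·R ≈ 18.636 × 1.4984 ≈ 27.924 mg/L.
Peak 27.9 mg/L vs MTC 21 mg/L: exceeds toxic threshold.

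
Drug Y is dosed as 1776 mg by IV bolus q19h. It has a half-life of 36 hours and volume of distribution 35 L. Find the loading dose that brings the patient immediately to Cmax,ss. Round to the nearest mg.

5797 mg

f = (1/2)^(19/36) ≈ 0.693622; accumulation ratio R = 1/(1−f) ≈ 3.26394.
Loading dose to hit Cmax,ss on first dose: D_load = D_maint·R ≈ 1776 × 3.26394 ≈ 5796.76 mg.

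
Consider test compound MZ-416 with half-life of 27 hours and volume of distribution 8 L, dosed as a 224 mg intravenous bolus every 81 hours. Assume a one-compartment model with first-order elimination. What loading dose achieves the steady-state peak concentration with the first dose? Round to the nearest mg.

f = (1/2)^(81/27) ≈ 0.125000; accumulation ratio R = 1/(1−f) ≈ 1.14286.
Loading dose to hit Cmax,ss on first dose: D_load = D_maint·R ≈ 224 × 1.14286 ≈ 256.00 mg.

256 mg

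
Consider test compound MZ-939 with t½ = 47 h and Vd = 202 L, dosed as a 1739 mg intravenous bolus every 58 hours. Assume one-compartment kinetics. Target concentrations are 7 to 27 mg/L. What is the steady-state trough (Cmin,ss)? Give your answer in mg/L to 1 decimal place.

k = ln2/t½ = ln2/47 ≈ 0.014748 h⁻¹; fraction remaining f = e^(−kτ) = e^(−0.014748×58) ≈ 0.4251.
Accumulation ratio R = 1/(1 − f) ≈ 1/0.5749 ≈ 1.7394.
Single-dose peak C₀ = D/Vd = 1739/202 ≈ 8.609 mg/L.
Steady-state peak Cmax,ss = C₀·R ≈ 8.609 × 1.7394 ≈ 14.974 mg/L.
Steady-state trough Cmin,ss = Cmax,ss·f ≈ 14.974 × 0.4251 ≈ 6.365 mg/L.
Trough 6.4 mg/L vs MEC 7 mg/L: subtherapeutic.

6.4 mg/L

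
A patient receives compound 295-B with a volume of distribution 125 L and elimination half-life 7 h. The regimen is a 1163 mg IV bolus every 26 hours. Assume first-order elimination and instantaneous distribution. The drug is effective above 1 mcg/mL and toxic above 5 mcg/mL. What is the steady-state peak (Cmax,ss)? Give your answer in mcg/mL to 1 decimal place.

10.1 mcg/mL

k = ln2/t½ = ln2/7 ≈ 0.099021 h⁻¹; fraction remaining f = e^(−kτ) = e^(−0.099021×26) ≈ 0.0762.
Accumulation ratio R = 1/(1 − f) ≈ 1/0.9238 ≈ 1.0825.
Each bolus raises the concentration by D/Vd = 1163/125 ≈ 9.304 mcg/mL.
Steady-state peak Cmax,ss = C₀·R ≈ 9.304 × 1.0825 ≈ 10.072 mcg/mL.
Peak 10.1 mcg/mL vs MTC 5 mcg/mL: exceeds toxic threshold.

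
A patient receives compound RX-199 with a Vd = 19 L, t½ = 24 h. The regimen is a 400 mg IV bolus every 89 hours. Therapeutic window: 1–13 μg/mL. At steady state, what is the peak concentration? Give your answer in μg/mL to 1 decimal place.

k = ln2/t½ = ln2/24 ≈ 0.028881 h⁻¹; fraction remaining f = e^(−kτ) = e^(−0.028881×89) ≈ 0.0765.
Accumulation ratio R = 1/(1 − f) ≈ 1/0.9235 ≈ 1.0828.
Single-dose peak C₀ = D/Vd = 400/19 ≈ 21.053 μg/mL.
Cmax,ss = C₀/(1 − f) ≈ 21.053/0.9235 ≈ 22.797 μg/mL.
Peak 22.8 μg/mL vs MTC 13 μg/mL: exceeds toxic threshold.

22.8 μg/mL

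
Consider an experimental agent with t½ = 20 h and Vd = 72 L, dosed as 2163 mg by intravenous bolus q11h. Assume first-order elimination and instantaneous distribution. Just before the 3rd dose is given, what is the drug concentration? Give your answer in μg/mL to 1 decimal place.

34.5 μg/mL

f = (1/2)^(τ/t½) = (1/2)^(11/20) ≈ 0.6830.
C₀ = D/Vd = 2163/72 ≈ 30.042 μg/mL.
Before the 3rd dose, 2 doses have been given. Superposition: Cmin = C₀·(f + f²).
≈ 30.042 × (0.6830 + 0.4665) ≈ 30.042 × 1.1495 ≈ 34.533 μg/mL.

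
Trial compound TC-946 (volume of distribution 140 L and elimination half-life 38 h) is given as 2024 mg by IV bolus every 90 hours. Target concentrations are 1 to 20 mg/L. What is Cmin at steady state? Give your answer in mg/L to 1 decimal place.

Over one 90-h interval, 90/38 ≈ 2.3684 half-lives elapse, leaving f ≈ 0.1937 of each dose.
At steady state, accumulation factor R = 1/(1 − e^(−kτ)) ≈ 1.2402.
Each bolus raises the concentration by D/Vd = 2024/140 ≈ 14.457 mg/L.
Steady-state peak Cmax,ss = C₀·R ≈ 14.457 × 1.2402 ≈ 17.930 mg/L.
Steady-state trough Cmin,ss = Cmax,ss·f ≈ 17.930 × 0.1937 ≈ 3.473 mg/L.
Trough 3.5 mg/L vs MEC 1 mg/L: adequate.

3.5 mg/L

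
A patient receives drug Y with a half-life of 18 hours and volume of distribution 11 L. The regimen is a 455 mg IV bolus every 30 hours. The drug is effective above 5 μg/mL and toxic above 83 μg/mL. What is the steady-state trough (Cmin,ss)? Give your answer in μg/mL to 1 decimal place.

19.0 μg/mL

Over one 30-h interval, 30/18 ≈ 1.6667 half-lives elapse, leaving f ≈ 0.3150 of each dose.
Each bolus raises the concentration by D/Vd = 455/11 ≈ 41.364 μg/mL.
Steady-state trough Cmin,ss = C₀·f/(1−f) ≈ 41.364 × 0.3150/0.6850 ≈ 19.021 μg/mL.
Trough 19.0 μg/mL vs MEC 5 μg/mL: adequate.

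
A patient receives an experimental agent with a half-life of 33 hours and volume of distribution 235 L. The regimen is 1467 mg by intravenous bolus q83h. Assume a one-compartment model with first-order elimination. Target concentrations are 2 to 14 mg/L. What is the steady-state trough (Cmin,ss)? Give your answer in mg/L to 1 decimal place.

1.3 mg/L

τ/t½ = 83/33 ≈ 2.5152, so fraction remaining f = (1/2)^(83/33) ≈ 0.1749.
At steady state, accumulation factor R = 1/(1 − e^(−kτ)) ≈ 1.2120.
Single-dose peak C₀ = D/Vd = 1467/235 ≈ 6.243 mg/L.
Steady-state peak Cmax,ss = C₀·R ≈ 6.243 × 1.2120 ≈ 7.567 mg/L.
One interval later, Cmin,ss = Cmax,ss·e^(−kτ) ≈ 7.567 × 0.1749 ≈ 1.323 mg/L.
Trough 1.3 mg/L vs MEC 2 mg/L: subtherapeutic.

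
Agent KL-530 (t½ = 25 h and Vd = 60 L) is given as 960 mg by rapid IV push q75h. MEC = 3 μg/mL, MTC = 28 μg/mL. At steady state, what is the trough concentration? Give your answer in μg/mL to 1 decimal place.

2.3 μg/mL

τ = 75 h = 3 half-lives, so f = (1/2)^3 = 0.125.
At steady state, R = 1/(1 − 0.125) = 8/7.
Single-dose peak C₀ = D/Vd = 960/60 = 16 μg/mL.
Steady-state peak Cmax,ss = C₀·R = 16 × 8/7 ≈ 18.286 μg/mL.
Steady-state trough Cmin,ss = Cmax,ss·f ≈ 18.286 × 0.125 ≈ 2.286 μg/mL.
Trough 2.3 μg/mL vs MEC 3 μg/mL: subtherapeutic.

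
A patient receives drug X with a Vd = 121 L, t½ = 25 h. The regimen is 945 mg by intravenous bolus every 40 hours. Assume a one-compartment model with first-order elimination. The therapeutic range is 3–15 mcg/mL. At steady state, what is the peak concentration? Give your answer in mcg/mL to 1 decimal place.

k = ln2/t½ = ln2/25 ≈ 0.027726 h⁻¹; fraction remaining f = e^(−kτ) = e^(−0.027726×40) ≈ 0.3299.
At steady state, accumulation factor R = 1/(1 − e^(−kτ)) ≈ 1.4923.
Single-dose peak C₀ = D/Vd = 945/121 ≈ 7.810 mcg/mL.
Steady-state peak Cmax,ss = C₀·R ≈ 7.810 × 1.4923 ≈ 11.655 mcg/mL.
Peak 11.7 mcg/mL vs MTC 15 mcg/mL: below toxic threshold.

11.7 mcg/mL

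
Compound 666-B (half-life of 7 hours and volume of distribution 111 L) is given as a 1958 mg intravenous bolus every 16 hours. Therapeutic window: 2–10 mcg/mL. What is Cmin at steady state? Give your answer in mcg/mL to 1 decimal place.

k = ln2/t½ = ln2/7 ≈ 0.099021 h⁻¹; fraction remaining f = e^(−kτ) = e^(−0.099021×16) ≈ 0.2051.
Each bolus raises the concentration by D/Vd = 1958/111 ≈ 17.640 mcg/mL.
Steady-state trough Cmin,ss = C₀·f/(1−f) ≈ 17.640 × 0.2051/0.7949 ≈ 4.551 mcg/mL.
Trough 4.6 mcg/mL vs MEC 2 mcg/mL: adequate.

4.6 mcg/mL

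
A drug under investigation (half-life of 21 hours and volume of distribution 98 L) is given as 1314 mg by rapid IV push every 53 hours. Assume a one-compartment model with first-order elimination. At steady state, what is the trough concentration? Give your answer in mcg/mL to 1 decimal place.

τ/t½ = 53/21 ≈ 2.5238, so fraction remaining f = (1/2)^(53/21) ≈ 0.1739.
At steady state, accumulation factor R = 1/(1 − e^(−kτ)) ≈ 1.2105.
Each bolus raises the concentration by D/Vd = 1314/98 ≈ 13.408 mcg/mL.
Cmax,ss = C₀/(1 − f) ≈ 13.408/0.8261 ≈ 16.230 mcg/mL.
Steady-state trough Cmin,ss = Cmax,ss·f ≈ 16.230 × 0.1739 ≈ 2.822 mcg/mL.

2.8 mcg/mL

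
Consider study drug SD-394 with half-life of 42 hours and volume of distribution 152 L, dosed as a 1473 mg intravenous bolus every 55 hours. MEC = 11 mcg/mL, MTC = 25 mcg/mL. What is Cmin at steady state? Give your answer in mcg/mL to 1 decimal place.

6.6 mcg/mL

τ/t½ = 55/42 ≈ 1.3095, so fraction remaining f = (1/2)^(55/42) ≈ 0.4035.
At steady state, accumulation factor R = 1/(1 − e^(−kτ)) ≈ 1.6764.
Each bolus raises the concentration by D/Vd = 1473/152 ≈ 9.691 mcg/mL.
Cmax,ss = C₀/(1 − f) ≈ 9.691/0.5965 ≈ 16.246 mcg/mL.
One interval later, Cmin,ss = Cmax,ss·e^(−kτ) ≈ 16.246 × 0.4035 ≈ 6.555 mcg/mL.
Trough 6.6 mcg/mL vs MEC 11 mcg/mL: subtherapeutic.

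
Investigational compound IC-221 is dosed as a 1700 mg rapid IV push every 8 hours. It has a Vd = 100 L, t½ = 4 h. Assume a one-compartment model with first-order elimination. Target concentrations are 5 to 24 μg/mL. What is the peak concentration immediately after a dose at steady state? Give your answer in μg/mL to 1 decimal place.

The dosing interval is 2 half-lives, so f = 2^(−2) = 0.25.
At steady state, R = 1/(1 − 0.25) = 4/3.
Single-dose peak C₀ = D/Vd = 1700/100 = 17 μg/mL.
Steady-state peak Cmax,ss = C₀·R = 17 × 4/3 ≈ 22.667 μg/mL.
Peak 22.7 μg/mL vs MTC 24 μg/mL: below toxic threshold.

22.7 μg/mL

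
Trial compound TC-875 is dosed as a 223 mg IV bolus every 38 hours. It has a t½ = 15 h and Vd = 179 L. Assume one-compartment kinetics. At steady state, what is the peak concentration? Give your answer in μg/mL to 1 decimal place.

τ/t½ = 38/15 ≈ 2.5333, so fraction remaining f = (1/2)^(38/15) ≈ 0.1727.
Accumulation ratio R = 1/(1 − f) ≈ 1/0.8273 ≈ 1.2088.
Each bolus raises the concentration by D/Vd = 223/179 ≈ 1.246 μg/mL.
Cmax,ss = C₀/(1 − f) ≈ 1.246/0.8273 ≈ 1.506 μg/mL.

1.5 μg/mL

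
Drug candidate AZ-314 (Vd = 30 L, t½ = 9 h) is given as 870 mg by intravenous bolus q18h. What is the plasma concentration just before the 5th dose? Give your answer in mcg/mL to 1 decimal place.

f = (1/2)^(τ/t½) = (1/2)^(18/9) ≈ 0.2500.
C₀ = D/Vd = 870/30 ≈ 29.000 mcg/mL.
Before the 5th dose, 4 doses have been given. Superposition: Cmin = C₀·(f + f² + … + f^4).
≈ 29.000 × (0.2500 + 0.0625 + 0.0156 + 0.0039) ≈ 29.000 × 0.3320 ≈ 9.628 mcg/mL.

9.6 mcg/mL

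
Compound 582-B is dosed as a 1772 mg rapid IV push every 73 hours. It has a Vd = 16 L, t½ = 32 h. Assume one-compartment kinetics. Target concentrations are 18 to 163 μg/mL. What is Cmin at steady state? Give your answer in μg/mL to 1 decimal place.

28.7 μg/mL

k = ln2/t½ = ln2/32 ≈ 0.021661 h⁻¹; fraction remaining f = e^(−kτ) = e^(−0.021661×73) ≈ 0.2057.
Accumulation ratio R = 1/(1 − f) ≈ 1/0.7943 ≈ 1.2590.
Single-dose peak C₀ = D/Vd = 1772/16 ≈ 110.750 μg/mL.
Steady-state peak Cmax,ss = C₀·R ≈ 110.750 × 1.2590 ≈ 139.434 μg/mL.
Steady-state trough Cmin,ss = Cmax,ss·f ≈ 139.434 × 0.2057 ≈ 28.682 μg/mL.
Trough 28.7 μg/mL vs MEC 18 μg/mL: adequate.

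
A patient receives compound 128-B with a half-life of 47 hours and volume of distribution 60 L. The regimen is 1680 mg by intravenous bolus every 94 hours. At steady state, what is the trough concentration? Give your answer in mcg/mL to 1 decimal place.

The dosing interval is 2 half-lives, so f = 2^(−2) = 0.25.
Accumulation ratio R = 1/(1 − f) = 1/0.75 = 4/3.
Single-dose peak C₀ = D/Vd = 1680/60 = 28 mcg/mL.
Steady-state peak Cmax,ss = C₀·R = 28 × 4/3 ≈ 37.333 mcg/mL.
Steady-state trough Cmin,ss = Cmax,ss·f ≈ 37.333 × 0.25 ≈ 9.333 mcg/mL.

9.3 mcg/mL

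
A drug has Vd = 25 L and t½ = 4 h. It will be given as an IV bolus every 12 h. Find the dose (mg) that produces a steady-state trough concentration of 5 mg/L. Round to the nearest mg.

875 mg

τ/t½ = 12/4 ≈ 3, so f = (1/2)^(12/4) ≈ 0.125000.
Cmin,ss = (D/Vd)·f/(1−f), so D = Cmin,ss·Vd·(1−f)/f.
D = 5 × 25 × (1−f)/f ≈ 5 × 25 × 7.00000 ≈ 875.00 mg.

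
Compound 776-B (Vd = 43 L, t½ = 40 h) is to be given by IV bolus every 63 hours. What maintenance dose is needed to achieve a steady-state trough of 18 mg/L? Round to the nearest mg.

1532 mg

τ/t½ = 63/40 ≈ 1.575, so f = (1/2)^(63/40) ≈ 0.335643.
Cmin,ss = (D/Vd)·f/(1−f), so D = Cmin,ss·Vd·(1−f)/f.
D = 18 × 43 × (1−f)/f ≈ 18 × 43 × 1.97936 ≈ 1532.02 mg.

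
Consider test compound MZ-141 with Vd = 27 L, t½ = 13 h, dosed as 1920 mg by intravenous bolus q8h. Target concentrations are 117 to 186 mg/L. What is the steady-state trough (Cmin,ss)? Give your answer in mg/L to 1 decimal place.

τ/t½ = 8/13 ≈ 0.61538, so fraction remaining f = (1/2)^(8/13) ≈ 0.6528.
At steady state, accumulation factor R = 1/(1 − e^(−kτ)) ≈ 2.8802.
Each bolus raises the concentration by D/Vd = 1920/27 ≈ 71.111 mg/L.
Steady-state peak Cmax,ss = C₀·R ≈ 71.111 × 2.8802 ≈ 204.814 mg/L.
Steady-state trough Cmin,ss = Cmax,ss·f ≈ 204.814 × 0.6528 ≈ 133.703 mg/L.
Trough 133.7 mg/L vs MEC 117 mg/L: adequate.

133.7 mg/L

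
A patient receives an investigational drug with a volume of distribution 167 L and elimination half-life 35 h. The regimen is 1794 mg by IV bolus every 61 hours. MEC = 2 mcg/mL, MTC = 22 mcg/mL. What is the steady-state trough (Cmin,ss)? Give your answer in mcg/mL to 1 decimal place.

Over one 61-h interval, 61/35 ≈ 1.7429 half-lives elapse, leaving f ≈ 0.2988 of each dose.
Each bolus raises the concentration by D/Vd = 1794/167 ≈ 10.743 mcg/mL.
Steady-state trough Cmin,ss = C₀·f/(1−f) ≈ 10.743 × 0.2988/0.7012 ≈ 4.578 mcg/mL.
Trough 4.6 mcg/mL vs MEC 2 mcg/mL: adequate.

4.6 mcg/mL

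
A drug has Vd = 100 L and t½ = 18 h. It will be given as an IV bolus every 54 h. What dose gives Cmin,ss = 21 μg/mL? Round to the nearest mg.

τ/t½ = 54/18 ≈ 3, so f = (1/2)^(54/18) ≈ 0.125000.
Cmin,ss = (D/Vd)·f/(1−f), so D = Cmin,ss·Vd·(1−f)/f.
D = 21 × 100 × (1−f)/f ≈ 21 × 100 × 7.00000 ≈ 14700.00 mg.

14700 mg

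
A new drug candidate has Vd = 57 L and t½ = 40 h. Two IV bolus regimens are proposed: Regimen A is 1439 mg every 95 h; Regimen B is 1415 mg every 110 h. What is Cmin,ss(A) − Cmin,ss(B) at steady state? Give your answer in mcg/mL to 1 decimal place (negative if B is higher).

Regimen A: f = (1/2)^(95/40) ≈ 0.1928; Cmin,ss = (1439/57)·f/(1−f) ≈ 6.030 mcg/mL.
Regimen B: f = (1/2)^(110/40) ≈ 0.1487; Cmin,ss = (1415/57)·f/(1−f) ≈ 4.336 mcg/mL.
Difference ≈ 6.030 − 4.336 ≈ 1.694 mcg/mL.

1.7 mcg/mL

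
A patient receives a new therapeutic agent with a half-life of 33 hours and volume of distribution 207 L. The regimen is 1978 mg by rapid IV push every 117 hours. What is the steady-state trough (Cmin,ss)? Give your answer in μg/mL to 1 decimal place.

0.9 μg/mL

Over one 117-h interval, 117/33 ≈ 3.5455 half-lives elapse, leaving f ≈ 0.0856 of each dose.
Each bolus raises the concentration by D/Vd = 1978/207 ≈ 9.556 μg/mL.
Steady-state trough Cmin,ss = C₀·f/(1−f) ≈ 9.556 × 0.0856/0.9144 ≈ 0.895 μg/mL.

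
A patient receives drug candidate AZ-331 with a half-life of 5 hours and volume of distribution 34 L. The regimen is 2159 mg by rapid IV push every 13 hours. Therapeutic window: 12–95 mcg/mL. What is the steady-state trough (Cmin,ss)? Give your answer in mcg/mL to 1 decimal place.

12.5 mcg/mL

k = ln2/t½ = ln2/5 ≈ 0.138629 h⁻¹; fraction remaining f = e^(−kτ) = e^(−0.138629×13) ≈ 0.1649.
Accumulation ratio R = 1/(1 − f) ≈ 1/0.8351 ≈ 1.1975.
Each bolus raises the concentration by D/Vd = 2159/34 ≈ 63.500 mcg/mL.
Cmax,ss = C₀/(1 − f) ≈ 63.500/0.8351 ≈ 76.039 mcg/mL.
Steady-state trough Cmin,ss = Cmax,ss·f ≈ 76.039 × 0.1649 ≈ 12.539 mcg/mL.
Trough 12.5 mcg/mL vs MEC 12 mcg/mL: adequate.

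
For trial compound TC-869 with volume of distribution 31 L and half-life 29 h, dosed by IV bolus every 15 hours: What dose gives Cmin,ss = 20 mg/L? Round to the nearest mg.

τ/t½ = 15/29 ≈ 0.51724, so f = (1/2)^(15/29) ≈ 0.698707.
Cmin,ss = (D/Vd)·f/(1−f), so D = Cmin,ss·Vd·(1−f)/f.
D = 20 × 31 × (1−f)/f ≈ 20 × 31 × 0.43122 ≈ 267.36 mg.

267 mg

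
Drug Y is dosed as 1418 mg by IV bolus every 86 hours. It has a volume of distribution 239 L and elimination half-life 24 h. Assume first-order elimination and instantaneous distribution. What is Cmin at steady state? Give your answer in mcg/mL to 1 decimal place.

τ/t½ = 86/24 ≈ 3.5833, so fraction remaining f = (1/2)^(86/24) ≈ 0.0834.
Single-dose peak C₀ = D/Vd = 1418/239 ≈ 5.933 mcg/mL.
Steady-state trough Cmin,ss = C₀·f/(1−f) ≈ 5.933 × 0.0834/0.9166 ≈ 0.540 mcg/mL.

0.5 mcg/mL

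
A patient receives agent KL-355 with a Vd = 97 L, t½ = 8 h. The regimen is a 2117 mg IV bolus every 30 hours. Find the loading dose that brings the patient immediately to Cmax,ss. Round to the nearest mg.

f = (1/2)^(30/8) ≈ 0.074325; accumulation ratio R = 1/(1−f) ≈ 1.08029.
Loading dose to hit Cmax,ss on first dose: D_load = D_maint·R ≈ 2117 × 1.08029 ≈ 2286.97 mg.

2287 mg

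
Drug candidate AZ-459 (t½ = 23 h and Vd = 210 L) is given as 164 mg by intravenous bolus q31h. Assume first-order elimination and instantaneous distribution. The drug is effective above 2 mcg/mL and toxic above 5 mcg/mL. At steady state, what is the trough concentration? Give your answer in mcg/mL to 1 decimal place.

0.5 mcg/mL

Over one 31-h interval, 31/23 ≈ 1.3478 half-lives elapse, leaving f ≈ 0.3929 of each dose.
Each bolus raises the concentration by D/Vd = 164/210 ≈ 0.781 mcg/mL.
Steady-state trough Cmin,ss = C₀·f/(1−f) ≈ 0.781 × 0.3929/0.6071 ≈ 0.505 mcg/mL.
Trough 0.5 mcg/mL vs MEC 2 mcg/mL: subtherapeutic.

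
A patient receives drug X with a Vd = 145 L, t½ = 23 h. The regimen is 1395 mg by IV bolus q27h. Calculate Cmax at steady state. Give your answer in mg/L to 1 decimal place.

τ/t½ = 27/23 ≈ 1.1739, so fraction remaining f = (1/2)^(27/23) ≈ 0.4432.
Accumulation ratio R = 1/(1 − f) ≈ 1/0.5568 ≈ 1.7960.
Each bolus raises the concentration by D/Vd = 1395/145 ≈ 9.621 mg/L.
Cmax,ss = C₀/(1 − f) ≈ 9.621/0.5568 ≈ 17.279 mg/L.

17.3 mg/L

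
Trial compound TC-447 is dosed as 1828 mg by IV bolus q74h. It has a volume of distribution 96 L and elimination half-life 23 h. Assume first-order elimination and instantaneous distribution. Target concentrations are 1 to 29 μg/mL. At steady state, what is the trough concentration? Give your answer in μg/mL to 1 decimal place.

2.3 μg/mL

Over one 74-h interval, 74/23 ≈ 3.2174 half-lives elapse, leaving f ≈ 0.1075 of each dose.
At steady state, accumulation factor R = 1/(1 − e^(−kτ)) ≈ 1.1204.
Single-dose peak C₀ = D/Vd = 1828/96 ≈ 19.042 μg/mL.
Steady-state peak Cmax,ss = C₀·R ≈ 19.042 × 1.1204 ≈ 21.335 μg/mL.
Steady-state trough Cmin,ss = Cmax,ss·f ≈ 21.335 × 0.1075 ≈ 2.294 μg/mL.
Trough 2.3 μg/mL vs MEC 1 μg/mL: adequate.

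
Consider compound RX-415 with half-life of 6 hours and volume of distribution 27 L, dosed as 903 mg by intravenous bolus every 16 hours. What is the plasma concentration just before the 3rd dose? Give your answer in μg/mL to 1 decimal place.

f = (1/2)^(τ/t½) = (1/2)^(16/6) ≈ 0.1575.
C₀ = D/Vd = 903/27 ≈ 33.444 μg/mL.
Before the 3rd dose, 2 doses have been given. Superposition: Cmin = C₀·(f + f²).
≈ 33.444 × (0.1575 + 0.0248) ≈ 33.444 × 0.1823 ≈ 6.097 μg/mL.

6.1 μg/mL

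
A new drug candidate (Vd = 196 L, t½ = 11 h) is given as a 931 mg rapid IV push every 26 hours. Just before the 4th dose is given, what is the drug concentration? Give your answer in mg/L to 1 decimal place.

f = (1/2)^(τ/t½) = (1/2)^(26/11) ≈ 0.1943.
C₀ = D/Vd = 931/196 ≈ 4.750 mg/L.
Before the 4th dose, 3 doses have been given. Superposition: Cmin = C₀·(f + f² + … + f^3).
≈ 4.750 × (0.1943 + 0.0378 + 0.0073) ≈ 4.750 × 0.2394 ≈ 1.137 mg/L.

1.1 mg/L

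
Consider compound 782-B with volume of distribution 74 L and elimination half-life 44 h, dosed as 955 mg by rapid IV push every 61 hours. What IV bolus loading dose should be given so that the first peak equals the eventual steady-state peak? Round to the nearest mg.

f = (1/2)^(61/44) ≈ 0.382528; accumulation ratio R = 1/(1−f) ≈ 1.61951.
Loading dose to hit Cmax,ss on first dose: D_load = D_maint·R ≈ 955 × 1.61951 ≈ 1546.63 mg.

1547 mg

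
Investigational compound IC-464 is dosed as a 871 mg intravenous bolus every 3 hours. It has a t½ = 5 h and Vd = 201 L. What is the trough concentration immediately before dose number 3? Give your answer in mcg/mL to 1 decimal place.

f = (1/2)^(τ/t½) = (1/2)^(3/5) ≈ 0.6598.
C₀ = D/Vd = 871/201 ≈ 4.333 mcg/mL.
Before the 3rd dose, 2 doses have been given. Superposition: Cmin = C₀·(f + f²).
≈ 4.333 × (0.6598 + 0.4353) ≈ 4.333 × 1.0951 ≈ 4.745 mcg/mL.

4.7 mcg/mL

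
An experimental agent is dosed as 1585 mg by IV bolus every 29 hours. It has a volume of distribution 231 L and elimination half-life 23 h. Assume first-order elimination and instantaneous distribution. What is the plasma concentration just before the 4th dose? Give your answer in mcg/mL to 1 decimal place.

4.6 mcg/mL

f = (1/2)^(τ/t½) = (1/2)^(29/23) ≈ 0.4173.
C₀ = D/Vd = 1585/231 ≈ 6.861 mcg/mL.
Before the 4th dose, 3 doses have been given. Superposition: Cmin = C₀·(f + f² + … + f^3).
≈ 6.861 × (0.4173 + 0.1741 + 0.0727) ≈ 6.861 × 0.6641 ≈ 4.556 mcg/mL.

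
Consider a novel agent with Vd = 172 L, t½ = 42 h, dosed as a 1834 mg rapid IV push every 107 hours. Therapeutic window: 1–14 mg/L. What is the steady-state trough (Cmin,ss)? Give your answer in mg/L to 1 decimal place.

2.2 mg/L

τ/t½ = 107/42 ≈ 2.5476, so fraction remaining f = (1/2)^(107/42) ≈ 0.1710.
At steady state, accumulation factor R = 1/(1 − e^(−kτ)) ≈ 1.2063.
Single-dose peak C₀ = D/Vd = 1834/172 ≈ 10.663 mg/L.
Cmax,ss = C₀/(1 − f) ≈ 10.663/0.8290 ≈ 12.862 mg/L.
Steady-state trough Cmin,ss = Cmax,ss·f ≈ 12.862 × 0.1710 ≈ 2.199 mg/L.
Trough 2.2 mg/L vs MEC 1 mg/L: adequate.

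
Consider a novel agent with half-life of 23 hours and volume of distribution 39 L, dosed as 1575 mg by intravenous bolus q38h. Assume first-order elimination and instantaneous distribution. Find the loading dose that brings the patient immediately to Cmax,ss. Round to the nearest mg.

f = (1/2)^(38/23) ≈ 0.318160; accumulation ratio R = 1/(1−f) ≈ 1.46662.
Loading dose to hit Cmax,ss on first dose: D_load = D_maint·R ≈ 1575 × 1.46662 ≈ 2309.93 mg.

2310 mg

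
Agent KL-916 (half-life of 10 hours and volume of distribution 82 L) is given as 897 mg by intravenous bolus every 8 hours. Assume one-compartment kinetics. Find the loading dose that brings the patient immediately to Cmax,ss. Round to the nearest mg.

2107 mg

f = (1/2)^(8/10) ≈ 0.574349; accumulation ratio R = 1/(1−f) ≈ 2.34934.
Loading dose to hit Cmax,ss on first dose: D_load = D_maint·R ≈ 897 × 2.34934 ≈ 2107.36 mg.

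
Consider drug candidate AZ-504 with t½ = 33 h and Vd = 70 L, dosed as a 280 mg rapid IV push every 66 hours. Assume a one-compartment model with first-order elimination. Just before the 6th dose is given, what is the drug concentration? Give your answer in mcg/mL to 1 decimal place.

f = (1/2)^(τ/t½) = (1/2)^(66/33) ≈ 0.2500.
C₀ = D/Vd = 280/70 ≈ 4.000 mcg/mL.
Before the 6th dose, 5 doses have been given. Superposition: Cmin = C₀·(f + f² + … + f^5).
≈ 4.000 × (0.2500 + 0.0625 + 0.0156 + 0.0039 + 0.0010) ≈ 4.000 × 0.3330 ≈ 1.332 mcg/mL.

1.3 mcg/mL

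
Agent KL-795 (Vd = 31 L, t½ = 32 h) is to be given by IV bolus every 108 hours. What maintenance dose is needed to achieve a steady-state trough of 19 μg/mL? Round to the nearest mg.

τ/t½ = 108/32 ≈ 3.375, so f = (1/2)^(108/32) ≈ 0.096388.
Cmin,ss = (D/Vd)·f/(1−f), so D = Cmin,ss·Vd·(1−f)/f.
D = 19 × 31 × (1−f)/f ≈ 19 × 31 × 9.37474 ≈ 5521.72 mg.

5522 mg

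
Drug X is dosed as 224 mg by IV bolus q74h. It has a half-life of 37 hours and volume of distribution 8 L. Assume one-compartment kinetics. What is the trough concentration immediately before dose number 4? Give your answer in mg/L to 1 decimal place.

9.2 mg/L

f = (1/2)^(τ/t½) = (1/2)^(74/37) ≈ 0.2500.
C₀ = D/Vd = 224/8 ≈ 28.000 mg/L.
Before the 4th dose, 3 doses have been given. Superposition: Cmin = C₀·(f + f² + … + f^3).
≈ 28.000 × (0.2500 + 0.0625 + 0.0156) ≈ 28.000 × 0.3281 ≈ 9.187 mg/L.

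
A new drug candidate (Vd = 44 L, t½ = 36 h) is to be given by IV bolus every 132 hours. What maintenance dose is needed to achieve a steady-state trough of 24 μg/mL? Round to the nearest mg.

τ/t½ = 132/36 ≈ 3.6667, so f = (1/2)^(132/36) ≈ 0.078745.
Cmin,ss = (D/Vd)·f/(1−f), so D = Cmin,ss·Vd·(1−f)/f.
D = 24 × 44 × (1−f)/f ≈ 24 × 44 × 11.69922 ≈ 12354.38 mg.

12354 mg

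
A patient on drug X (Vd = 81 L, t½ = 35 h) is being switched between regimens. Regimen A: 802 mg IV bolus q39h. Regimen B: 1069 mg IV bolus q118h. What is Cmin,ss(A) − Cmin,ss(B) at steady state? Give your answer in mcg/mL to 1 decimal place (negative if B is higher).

Regimen A: f = (1/2)^(39/35) ≈ 0.4619; Cmin,ss = (802/81)·f/(1−f) ≈ 8.499 mcg/mL.
Regimen B: f = (1/2)^(118/35) ≈ 0.0966; Cmin,ss = (1069/81)·f/(1−f) ≈ 1.411 mcg/mL.
Difference ≈ 8.499 − 1.411 ≈ 7.088 mcg/mL.

7.1 mcg/mL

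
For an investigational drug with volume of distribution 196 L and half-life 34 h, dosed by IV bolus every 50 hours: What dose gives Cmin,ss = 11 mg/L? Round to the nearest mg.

3819 mg

τ/t½ = 50/34 ≈ 1.4706, so f = (1/2)^(50/34) ≈ 0.360835.
Cmin,ss = (D/Vd)·f/(1−f), so D = Cmin,ss·Vd·(1−f)/f.
D = 11 × 196 × (1−f)/f ≈ 11 × 196 × 1.77135 ≈ 3819.03 mg.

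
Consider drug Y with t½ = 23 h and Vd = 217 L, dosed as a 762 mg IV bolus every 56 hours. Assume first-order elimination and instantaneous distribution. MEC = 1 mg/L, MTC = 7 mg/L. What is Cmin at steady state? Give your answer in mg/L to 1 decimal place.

Over one 56-h interval, 56/23 ≈ 2.4348 half-lives elapse, leaving f ≈ 0.1850 of each dose.
Single-dose peak C₀ = D/Vd = 762/217 ≈ 3.512 mg/L.
Steady-state trough Cmin,ss = C₀·f/(1−f) ≈ 3.512 × 0.1850/0.8150 ≈ 0.797 mg/L.
Trough 0.8 mg/L vs MEC 1 mg/L: subtherapeutic.

0.8 mg/L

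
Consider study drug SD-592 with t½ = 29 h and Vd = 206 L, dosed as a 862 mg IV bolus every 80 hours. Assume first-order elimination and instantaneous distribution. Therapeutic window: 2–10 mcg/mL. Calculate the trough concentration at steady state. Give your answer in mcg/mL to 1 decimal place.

k = ln2/t½ = ln2/29 ≈ 0.023902 h⁻¹; fraction remaining f = e^(−kτ) = e^(−0.023902×80) ≈ 0.1478.
At steady state, accumulation factor R = 1/(1 − e^(−kτ)) ≈ 1.1734.
Single-dose peak C₀ = D/Vd = 862/206 ≈ 4.184 mcg/mL.
Cmax,ss = C₀/(1 − f) ≈ 4.184/0.8522 ≈ 4.910 mcg/mL.
One interval later, Cmin,ss = Cmax,ss·e^(−kτ) ≈ 4.910 × 0.1478 ≈ 0.726 mcg/mL.
Trough 0.7 mcg/mL vs MEC 2 mcg/mL: subtherapeutic.

0.7 mcg/mL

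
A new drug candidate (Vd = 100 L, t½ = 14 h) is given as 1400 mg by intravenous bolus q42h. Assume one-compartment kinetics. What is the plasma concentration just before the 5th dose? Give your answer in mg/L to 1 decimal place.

f = (1/2)^(τ/t½) = (1/2)^(42/14) ≈ 0.1250.
C₀ = D/Vd = 1400/100 ≈ 14.000 mg/L.
Before the 5th dose, 4 doses have been given. Superposition: Cmin = C₀·(f + f² + … + f^4).
≈ 14.000 × (0.1250 + 0.0156 + 0.0020 + 0.0002) ≈ 14.000 × 0.1428 ≈ 1.999 mg/L.

2.0 mg/L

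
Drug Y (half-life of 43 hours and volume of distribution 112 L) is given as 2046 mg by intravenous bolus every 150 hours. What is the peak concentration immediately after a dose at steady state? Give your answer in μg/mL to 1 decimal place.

20.1 μg/mL

τ/t½ = 150/43 ≈ 3.4884, so fraction remaining f = (1/2)^(150/43) ≈ 0.0891.
At steady state, accumulation factor R = 1/(1 − e^(−kτ)) ≈ 1.0978.
Each bolus raises the concentration by D/Vd = 2046/112 ≈ 18.268 μg/mL.
Steady-state peak Cmax,ss = C₀·R ≈ 18.268 × 1.0978 ≈ 20.055 μg/mL.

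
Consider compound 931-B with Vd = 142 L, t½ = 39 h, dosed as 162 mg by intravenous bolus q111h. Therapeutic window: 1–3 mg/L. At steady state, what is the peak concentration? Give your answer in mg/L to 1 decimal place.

1.3 mg/L

Over one 111-h interval, 111/39 ≈ 2.8462 half-lives elapse, leaving f ≈ 0.1391 of each dose.
Accumulation ratio R = 1/(1 − f) ≈ 1/0.8609 ≈ 1.1616.
Each bolus raises the concentration by D/Vd = 162/142 ≈ 1.141 mg/L.
Steady-state peak Cmax,ss = C₀·R ≈ 1.141 × 1.1616 ≈ 1.325 mg/L.
Peak 1.3 mg/L vs MTC 3 mg/L: below toxic threshold.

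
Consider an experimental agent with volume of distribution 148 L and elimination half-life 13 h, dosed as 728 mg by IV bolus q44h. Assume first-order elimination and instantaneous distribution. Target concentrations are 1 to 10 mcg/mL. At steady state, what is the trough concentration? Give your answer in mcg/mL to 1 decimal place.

0.5 mcg/mL

τ/t½ = 44/13 ≈ 3.3846, so fraction remaining f = (1/2)^(44/13) ≈ 0.0957.
Single-dose peak C₀ = D/Vd = 728/148 ≈ 4.919 mcg/mL.
Steady-state trough Cmin,ss = C₀·f/(1−f) ≈ 4.919 × 0.0957/0.9043 ≈ 0.521 mcg/mL.
Trough 0.5 mcg/mL vs MEC 1 mcg/mL: subtherapeutic.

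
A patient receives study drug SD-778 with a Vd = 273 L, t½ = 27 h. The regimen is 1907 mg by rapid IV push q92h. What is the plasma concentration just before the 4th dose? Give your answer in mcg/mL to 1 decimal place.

f = (1/2)^(τ/t½) = (1/2)^(92/27) ≈ 0.0942.
C₀ = D/Vd = 1907/273 ≈ 6.985 mcg/mL.
Before the 4th dose, 3 doses have been given. Superposition: Cmin = C₀·(f + f² + … + f^3).
≈ 6.985 × (0.0942 + 0.0089 + 0.0008) ≈ 6.985 × 0.1039 ≈ 0.726 mcg/mL.

0.7 mcg/mL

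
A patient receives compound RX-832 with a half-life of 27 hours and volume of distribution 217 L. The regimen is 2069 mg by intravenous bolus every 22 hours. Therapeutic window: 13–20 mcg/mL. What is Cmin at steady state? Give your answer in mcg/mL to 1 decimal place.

k = ln2/t½ = ln2/27 ≈ 0.025672 h⁻¹; fraction remaining f = e^(−kτ) = e^(−0.025672×22) ≈ 0.5685.
Accumulation ratio R = 1/(1 − f) ≈ 1/0.4315 ≈ 2.3175.
Single-dose peak C₀ = D/Vd = 2069/217 ≈ 9.535 mcg/mL.
Cmax,ss = C₀/(1 − f) ≈ 9.535/0.4315 ≈ 22.097 mcg/mL.
Steady-state trough Cmin,ss = Cmax,ss·f ≈ 22.097 × 0.5685 ≈ 12.562 mcg/mL.
Trough 12.6 mcg/mL vs MEC 13 mcg/mL: subtherapeutic.

12.6 mcg/mL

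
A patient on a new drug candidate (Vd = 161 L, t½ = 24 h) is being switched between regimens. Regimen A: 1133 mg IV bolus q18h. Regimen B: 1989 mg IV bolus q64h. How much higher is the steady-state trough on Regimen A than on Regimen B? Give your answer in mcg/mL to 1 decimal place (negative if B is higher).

Regimen A: f = (1/2)^(18/24) ≈ 0.5946; Cmin,ss = (1133/161)·f/(1−f) ≈ 10.322 mcg/mL.
Regimen B: f = (1/2)^(64/24) ≈ 0.1575; Cmin,ss = (1989/161)·f/(1−f) ≈ 2.310 mcg/mL.
Difference ≈ 10.322 − 2.310 ≈ 8.012 mcg/mL.

8.0 mcg/mL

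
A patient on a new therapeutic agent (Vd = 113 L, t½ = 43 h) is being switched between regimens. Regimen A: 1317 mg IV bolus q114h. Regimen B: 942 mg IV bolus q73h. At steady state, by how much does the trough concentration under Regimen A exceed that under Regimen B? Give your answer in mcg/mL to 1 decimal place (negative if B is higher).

-1.5 mcg/mL

Regimen A: f = (1/2)^(114/43) ≈ 0.1592; Cmin,ss = (1317/113)·f/(1−f) ≈ 2.207 mcg/mL.
Regimen B: f = (1/2)^(73/43) ≈ 0.3083; Cmin,ss = (942/113)·f/(1−f) ≈ 3.716 mcg/mL.
Difference ≈ 2.207 − 3.716 ≈ -1.509 mcg/mL.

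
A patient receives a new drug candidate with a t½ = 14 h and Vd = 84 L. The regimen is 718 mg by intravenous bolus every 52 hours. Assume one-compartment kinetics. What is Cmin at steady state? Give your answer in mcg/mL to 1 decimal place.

τ/t½ = 52/14 ≈ 3.7143, so fraction remaining f = (1/2)^(52/14) ≈ 0.0762.
Accumulation ratio R = 1/(1 − f) ≈ 1/0.9238 ≈ 1.0825.
Each bolus raises the concentration by D/Vd = 718/84 ≈ 8.548 mcg/mL.
Cmax,ss = C₀/(1 − f) ≈ 8.548/0.9238 ≈ 9.253 mcg/mL.
One interval later, Cmin,ss = Cmax,ss·e^(−kτ) ≈ 9.253 × 0.0762 ≈ 0.705 mcg/mL.

0.7 mcg/mL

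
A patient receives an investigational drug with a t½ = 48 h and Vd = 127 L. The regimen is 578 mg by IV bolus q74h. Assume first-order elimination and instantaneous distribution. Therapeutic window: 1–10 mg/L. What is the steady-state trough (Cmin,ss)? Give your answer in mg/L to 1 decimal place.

2.4 mg/L

k = ln2/t½ = ln2/48 ≈ 0.014441 h⁻¹; fraction remaining f = e^(−kτ) = e^(−0.014441×74) ≈ 0.3435.
At steady state, accumulation factor R = 1/(1 − e^(−kτ)) ≈ 1.5232.
Each bolus raises the concentration by D/Vd = 578/127 ≈ 4.551 mg/L.
Steady-state peak Cmax,ss = C₀·R ≈ 4.551 × 1.5232 ≈ 6.932 mg/L.
One interval later, Cmin,ss = Cmax,ss·e^(−kτ) ≈ 6.932 × 0.3435 ≈ 2.381 mg/L.
Trough 2.4 mg/L vs MEC 1 mg/L: adequate.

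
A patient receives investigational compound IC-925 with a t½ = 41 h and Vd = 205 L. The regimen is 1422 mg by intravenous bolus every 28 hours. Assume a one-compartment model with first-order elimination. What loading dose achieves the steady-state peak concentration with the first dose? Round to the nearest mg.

3771 mg

f = (1/2)^(28/41) ≈ 0.622900; accumulation ratio R = 1/(1−f) ≈ 2.65182.
Loading dose to hit Cmax,ss on first dose: D_load = D_maint·R ≈ 1422 × 2.65182 ≈ 3770.89 mg.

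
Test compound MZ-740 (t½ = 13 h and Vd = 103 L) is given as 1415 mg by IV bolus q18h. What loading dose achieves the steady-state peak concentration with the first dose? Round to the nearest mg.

2293 mg

f = (1/2)^(18/13) ≈ 0.382992; accumulation ratio R = 1/(1−f) ≈ 1.62072.
Loading dose to hit Cmax,ss on first dose: D_load = D_maint·R ≈ 1415 × 1.62072 ≈ 2293.32 mg.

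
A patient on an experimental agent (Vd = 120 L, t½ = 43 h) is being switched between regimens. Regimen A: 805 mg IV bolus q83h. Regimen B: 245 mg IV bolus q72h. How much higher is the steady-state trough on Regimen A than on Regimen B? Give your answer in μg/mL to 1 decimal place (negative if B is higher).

Regimen A: f = (1/2)^(83/43) ≈ 0.2624; Cmin,ss = (805/120)·f/(1−f) ≈ 2.386 μg/mL.
Regimen B: f = (1/2)^(72/43) ≈ 0.3133; Cmin,ss = (245/120)·f/(1−f) ≈ 0.931 μg/mL.
Difference ≈ 2.386 − 0.931 ≈ 1.455 μg/mL.

1.5 μg/mL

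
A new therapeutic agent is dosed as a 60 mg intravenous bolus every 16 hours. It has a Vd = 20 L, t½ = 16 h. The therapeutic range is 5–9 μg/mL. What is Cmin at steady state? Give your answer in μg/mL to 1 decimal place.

The dosing interval is 1 half-life, so f = 2^(−1) = 0.5.
Accumulation ratio R = 1/(1 − f) = 1/0.5 = 2/1.
Single-dose peak C₀ = D/Vd = 60/20 = 3 μg/mL.
Steady-state peak Cmax,ss = C₀·R = 3 × 2/1 ≈ 6.000 μg/mL.
Steady-state trough Cmin,ss = Cmax,ss·f ≈ 6.000 × 0.5 ≈ 3.000 μg/mL.
Trough 3.0 μg/mL vs MEC 5 μg/mL: subtherapeutic.

3.0 μg/mL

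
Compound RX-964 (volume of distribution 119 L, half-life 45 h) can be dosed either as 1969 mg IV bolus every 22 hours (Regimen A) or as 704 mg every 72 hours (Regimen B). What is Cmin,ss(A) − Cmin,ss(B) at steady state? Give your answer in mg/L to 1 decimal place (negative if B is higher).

Regimen A: f = (1/2)^(22/45) ≈ 0.7126; Cmin,ss = (1969/119)·f/(1−f) ≈ 41.026 mg/L.
Regimen B: f = (1/2)^(72/45) ≈ 0.3299; Cmin,ss = (704/119)·f/(1−f) ≈ 2.913 mg/L.
Difference ≈ 41.026 − 2.913 ≈ 38.113 mg/L.

38.1 mg/L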